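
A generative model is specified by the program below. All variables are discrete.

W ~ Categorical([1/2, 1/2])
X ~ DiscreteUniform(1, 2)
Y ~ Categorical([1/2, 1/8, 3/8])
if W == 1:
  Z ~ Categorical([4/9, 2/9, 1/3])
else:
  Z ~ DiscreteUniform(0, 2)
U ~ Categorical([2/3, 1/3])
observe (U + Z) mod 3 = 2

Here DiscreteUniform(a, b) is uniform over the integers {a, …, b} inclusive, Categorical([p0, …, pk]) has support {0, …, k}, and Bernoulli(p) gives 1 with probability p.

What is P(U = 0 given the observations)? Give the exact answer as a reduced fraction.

P(U = 0 | obs) = 12/17

Enumerate traces; 24 have nonzero weight after conditioning:
  (W=0, X=1, Y=0, Z=1, U=1) weight 1/72
  (W=0, X=1, Y=0, Z=2, U=0) weight 1/36
  (W=0, X=1, Y=1, Z=1, U=1) weight 1/288
  (W=0, X=1, Y=1, Z=2, U=0) weight 1/144
  (W=0, X=1, Y=2, Z=1, U=1) weight 1/96
  (W=0, X=1, Y=2, Z=2, U=0) weight 1/48
  (W=0, X=2, Y=0, Z=1, U=1) weight 1/72
  (W=0, X=2, Y=0, Z=2, U=0) weight 1/36
  … 16 more
Group by U:
  weight(U=0) = 2/9
  weight(U=1) = 5/54
Total weight = 2/9 + 5/54 = 17/54
P(U=0 | obs) = 2/9 / 17/54 = 12/17
P(U=1 | obs) = 5/54 / 17/54 = 5/17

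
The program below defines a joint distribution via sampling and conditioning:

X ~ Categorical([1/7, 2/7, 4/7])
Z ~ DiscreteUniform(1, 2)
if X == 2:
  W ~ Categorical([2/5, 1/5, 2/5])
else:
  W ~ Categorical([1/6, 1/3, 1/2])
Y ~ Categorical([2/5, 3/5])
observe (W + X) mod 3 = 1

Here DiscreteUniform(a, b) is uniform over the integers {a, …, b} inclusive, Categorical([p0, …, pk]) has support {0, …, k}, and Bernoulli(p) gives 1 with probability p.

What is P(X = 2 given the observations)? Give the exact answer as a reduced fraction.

P(X = 2 | obs) = 12/17

Enumerate traces; 12 have nonzero weight after conditioning:
  (X=0, Z=1, W=1, Y=0) weight 1/105
  (X=0, Z=1, W=1, Y=1) weight 1/70
  (X=0, Z=2, W=1, Y=0) weight 1/105
  (X=0, Z=2, W=1, Y=1) weight 1/70
  (X=1, Z=1, W=0, Y=0) weight 1/105
  (X=1, Z=1, W=0, Y=1) weight 1/70
  (X=1, Z=2, W=0, Y=0) weight 1/105
  (X=1, Z=2, W=0, Y=1) weight 1/70
  (X=2, Z=1, W=2, Y=0) weight 8/175
  … 3 more
Group by X:
  weight(X=0) = 1/21
  weight(X=1) = 1/21
  weight(X=2) = 8/35
Total weight = 1/21 + 1/21 + 8/35 = 34/105
P(X=0 | obs) = 1/21 / 34/105 = 5/34
P(X=1 | obs) = 1/21 / 34/105 = 5/34
P(X=2 | obs) = 8/35 / 34/105 = 12/17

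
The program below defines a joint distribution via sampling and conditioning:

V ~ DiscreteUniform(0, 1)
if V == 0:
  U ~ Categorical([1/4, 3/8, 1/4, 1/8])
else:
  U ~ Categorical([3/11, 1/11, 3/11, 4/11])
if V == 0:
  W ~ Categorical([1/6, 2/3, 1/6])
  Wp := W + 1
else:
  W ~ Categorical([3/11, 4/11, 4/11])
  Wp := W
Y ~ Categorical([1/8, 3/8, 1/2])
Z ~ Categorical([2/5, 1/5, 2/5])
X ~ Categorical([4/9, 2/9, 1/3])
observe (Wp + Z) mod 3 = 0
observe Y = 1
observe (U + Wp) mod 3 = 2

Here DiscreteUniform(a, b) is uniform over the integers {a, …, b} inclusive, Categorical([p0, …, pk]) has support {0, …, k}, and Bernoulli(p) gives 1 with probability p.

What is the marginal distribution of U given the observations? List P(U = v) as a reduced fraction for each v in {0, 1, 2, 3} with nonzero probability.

Enumerate traces; 24 have nonzero weight after conditioning:
  (V=0, U=0, W=1, Y=1, Z=1, X=0) weight 1/360
  (V=0, U=0, W=1, Y=1, Z=1, X=1) weight 1/720
  (V=0, U=0, W=1, Y=1, Z=1, X=2) weight 1/480
  (V=0, U=1, W=0, Y=1, Z=2, X=0) weight 1/480
  (V=0, U=1, W=0, Y=1, Z=2, X=1) weight 1/960
  (V=0, U=1, W=0, Y=1, Z=2, X=2) weight 1/640
  (V=0, U=2, W=2, Y=1, Z=0, X=0) weight 1/720
  (V=0, U=2, W=2, Y=1, Z=0, X=1) weight 1/1440
  (V=0, U=3, W=1, Y=1, Z=1, X=0) weight 1/720
  … 15 more
Group by U:
  weight(U=0) = 193/19360
  weight(U=1) = 111/15488
  weight(U=2) = 337/38720
  weight(U=3) = 313/38720
Total weight = 193/19360 + 111/15488 + 337/38720 + 313/38720 = 2627/77440
P(U=0 | obs) = 193/19360 / 2627/77440 = 772/2627
P(U=1 | obs) = 111/15488 / 2627/77440 = 15/71
P(U=2 | obs) = 337/38720 / 2627/77440 = 674/2627
P(U=3 | obs) = 313/38720 / 2627/77440 = 626/2627

P(U=0) = 772/2627, P(U=1) = 15/71, P(U=2) = 674/2627, P(U=3) = 626/2627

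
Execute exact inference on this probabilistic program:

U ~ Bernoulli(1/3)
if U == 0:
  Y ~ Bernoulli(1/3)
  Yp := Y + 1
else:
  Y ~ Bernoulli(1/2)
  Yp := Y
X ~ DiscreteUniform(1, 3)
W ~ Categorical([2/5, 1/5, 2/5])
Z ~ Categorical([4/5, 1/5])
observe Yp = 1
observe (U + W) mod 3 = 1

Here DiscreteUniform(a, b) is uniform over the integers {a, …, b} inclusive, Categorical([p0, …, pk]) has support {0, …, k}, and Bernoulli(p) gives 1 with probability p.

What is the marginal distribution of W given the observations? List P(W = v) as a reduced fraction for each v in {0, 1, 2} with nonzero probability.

Enumerate traces; 12 have nonzero weight after conditioning:
  (U=0, Y=0, X=1, W=1, Z=0) weight 16/675
  (U=0, Y=0, X=1, W=1, Z=1) weight 4/675
  (U=0, Y=0, X=2, W=1, Z=0) weight 16/675
  (U=0, Y=0, X=2, W=1, Z=1) weight 4/675
  (U=0, Y=0, X=3, W=1, Z=0) weight 16/675
  (U=0, Y=0, X=3, W=1, Z=1) weight 4/675
  (U=1, Y=1, X=1, W=0, Z=0) weight 4/225
  (U=1, Y=1, X=1, W=0, Z=1) weight 1/225
  … 4 more
Group by W:
  weight(W=0) = 1/15
  weight(W=1) = 4/45
Total weight = 1/15 + 4/45 = 7/45
P(W=0 | obs) = 1/15 / 7/45 = 3/7
P(W=1 | obs) = 4/45 / 7/45 = 4/7

P(W=0) = 3/7, P(W=1) = 4/7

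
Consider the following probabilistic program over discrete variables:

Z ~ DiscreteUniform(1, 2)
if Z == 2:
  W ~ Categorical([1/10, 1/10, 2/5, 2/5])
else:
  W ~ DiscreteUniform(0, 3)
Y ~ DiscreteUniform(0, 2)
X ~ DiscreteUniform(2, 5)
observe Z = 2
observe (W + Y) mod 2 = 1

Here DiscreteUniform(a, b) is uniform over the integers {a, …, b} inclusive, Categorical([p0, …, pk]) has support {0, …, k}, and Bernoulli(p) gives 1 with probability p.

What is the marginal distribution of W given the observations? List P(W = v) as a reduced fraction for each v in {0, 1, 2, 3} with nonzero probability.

Enumerate traces; 24 have nonzero weight after conditioning:
  (Z=2, W=0, Y=1, X=2) weight 1/240
  (Z=2, W=0, Y=1, X=3) weight 1/240
  (Z=2, W=0, Y=1, X=4) weight 1/240
  (Z=2, W=0, Y=1, X=5) weight 1/240
  (Z=2, W=1, Y=0, X=2) weight 1/240
  (Z=2, W=1, Y=0, X=3) weight 1/240
  (Z=2, W=1, Y=0, X=4) weight 1/240
  (Z=2, W=1, Y=0, X=5) weight 1/240
  (Z=2, W=2, Y=1, X=2) weight 1/60
  (Z=2, W=3, Y=0, X=2) weight 1/60
  … 14 more
Group by W:
  weight(W=0) = 1/60
  weight(W=1) = 1/30
  weight(W=2) = 1/15
  weight(W=3) = 2/15
Total weight = 1/60 + 1/30 + 1/15 + 2/15 = 1/4
P(W=0 | obs) = 1/60 / 1/4 = 1/15
P(W=1 | obs) = 1/30 / 1/4 = 2/15
P(W=2 | obs) = 1/15 / 1/4 = 4/15
P(W=3 | obs) = 2/15 / 1/4 = 8/15

P(W=0) = 1/15, P(W=1) = 2/15, P(W=2) = 4/15, P(W=3) = 8/15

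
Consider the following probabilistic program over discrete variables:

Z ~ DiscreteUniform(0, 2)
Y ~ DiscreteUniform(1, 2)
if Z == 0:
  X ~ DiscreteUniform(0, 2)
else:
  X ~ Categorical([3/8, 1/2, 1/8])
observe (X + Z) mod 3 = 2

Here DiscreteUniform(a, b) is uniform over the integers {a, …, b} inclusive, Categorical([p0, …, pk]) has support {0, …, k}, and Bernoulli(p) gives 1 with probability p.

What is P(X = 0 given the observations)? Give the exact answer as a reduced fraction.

Enumerate traces; 6 have nonzero weight after conditioning:
  (Z=0, Y=1, X=2) weight 1/18
  (Z=0, Y=2, X=2) weight 1/18
  (Z=1, Y=1, X=1) weight 1/12
  (Z=1, Y=2, X=1) weight 1/12
  (Z=2, Y=1, X=0) weight 1/16
  (Z=2, Y=2, X=0) weight 1/16
Group by X:
  weight(X=0) = 1/8
  weight(X=1) = 1/6
  weight(X=2) = 1/9
Total weight = 1/8 + 1/6 + 1/9 = 29/72
P(X=0 | obs) = 1/8 / 29/72 = 9/29
P(X=1 | obs) = 1/6 / 29/72 = 12/29
P(X=2 | obs) = 1/9 / 29/72 = 8/29

P(X = 0 | obs) = 9/29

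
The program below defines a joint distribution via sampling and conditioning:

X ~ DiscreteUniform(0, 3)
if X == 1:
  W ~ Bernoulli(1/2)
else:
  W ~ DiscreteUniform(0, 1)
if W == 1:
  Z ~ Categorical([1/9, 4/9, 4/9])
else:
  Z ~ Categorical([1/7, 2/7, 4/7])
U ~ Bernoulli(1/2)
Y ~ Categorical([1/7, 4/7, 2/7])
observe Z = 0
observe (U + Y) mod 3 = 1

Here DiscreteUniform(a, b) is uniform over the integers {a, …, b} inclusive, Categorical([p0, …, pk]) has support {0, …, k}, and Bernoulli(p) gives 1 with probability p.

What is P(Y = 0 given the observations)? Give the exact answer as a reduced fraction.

Enumerate traces; 16 have nonzero weight after conditioning:
  (X=0, W=0, Z=0, U=0, Y=1) weight 1/196
  (X=0, W=0, Z=0, U=1, Y=0) weight 1/784
  (X=0, W=1, Z=0, U=0, Y=1) weight 1/252
  (X=0, W=1, Z=0, U=1, Y=0) weight 1/1008
  (X=1, W=0, Z=0, U=0, Y=1) weight 1/196
  (X=1, W=0, Z=0, U=1, Y=0) weight 1/784
  (X=1, W=1, Z=0, U=0, Y=1) weight 1/252
  (X=1, W=1, Z=0, U=1, Y=0) weight 1/1008
  … 8 more
Group by Y:
  weight(Y=0) = 4/441
  weight(Y=1) = 16/441
Total weight = 4/441 + 16/441 = 20/441
P(Y=0 | obs) = 4/441 / 20/441 = 1/5
P(Y=1 | obs) = 16/441 / 20/441 = 4/5

P(Y = 0 | obs) = 1/5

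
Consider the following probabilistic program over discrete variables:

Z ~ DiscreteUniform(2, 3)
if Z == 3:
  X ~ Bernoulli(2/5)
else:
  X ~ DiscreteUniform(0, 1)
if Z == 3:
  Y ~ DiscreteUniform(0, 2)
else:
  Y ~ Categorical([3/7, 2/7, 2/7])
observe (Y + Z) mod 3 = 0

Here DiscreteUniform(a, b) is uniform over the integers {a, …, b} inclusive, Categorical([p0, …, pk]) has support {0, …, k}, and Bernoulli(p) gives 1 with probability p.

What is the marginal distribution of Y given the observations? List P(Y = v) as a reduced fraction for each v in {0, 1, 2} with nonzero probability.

P(Y=0) = 7/13, P(Y=1) = 6/13

Enumerate traces; 4 have nonzero weight after conditioning:
  (Z=2, X=0, Y=1) weight 1/14
  (Z=2, X=1, Y=1) weight 1/14
  (Z=3, X=0, Y=0) weight 1/10
  (Z=3, X=1, Y=0) weight 1/15
Group by Y:
  weight(Y=0) = 1/6
  weight(Y=1) = 1/7
Total weight = 1/6 + 1/7 = 13/42
P(Y=0 | obs) = 1/6 / 13/42 = 7/13
P(Y=1 | obs) = 1/7 / 13/42 = 6/13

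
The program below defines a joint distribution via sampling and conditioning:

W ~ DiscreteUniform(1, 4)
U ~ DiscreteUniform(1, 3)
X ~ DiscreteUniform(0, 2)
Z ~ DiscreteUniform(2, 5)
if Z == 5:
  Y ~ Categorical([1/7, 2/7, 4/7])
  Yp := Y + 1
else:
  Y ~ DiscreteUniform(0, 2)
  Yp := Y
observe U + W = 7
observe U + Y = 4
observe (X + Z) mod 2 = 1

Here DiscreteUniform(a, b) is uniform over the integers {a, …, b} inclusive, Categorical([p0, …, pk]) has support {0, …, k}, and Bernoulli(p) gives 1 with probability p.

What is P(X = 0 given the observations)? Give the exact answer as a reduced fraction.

P(X = 0 | obs) = 13/40

Enumerate traces; 6 have nonzero weight after conditioning:
  (W=4, U=3, X=0, Z=3, Y=1) weight 1/432
  (W=4, U=3, X=0, Z=5, Y=1) weight 1/504
  (W=4, U=3, X=1, Z=2, Y=1) weight 1/432
  (W=4, U=3, X=1, Z=4, Y=1) weight 1/432
  (W=4, U=3, X=2, Z=3, Y=1) weight 1/432
  (W=4, U=3, X=2, Z=5, Y=1) weight 1/504
Group by X:
  weight(X=0) = 13/3024
  weight(X=1) = 1/216
  weight(X=2) = 13/3024
Total weight = 13/3024 + 1/216 + 13/3024 = 5/378
P(X=0 | obs) = 13/3024 / 5/378 = 13/40
P(X=1 | obs) = 1/216 / 5/378 = 7/20
P(X=2 | obs) = 13/3024 / 5/378 = 13/40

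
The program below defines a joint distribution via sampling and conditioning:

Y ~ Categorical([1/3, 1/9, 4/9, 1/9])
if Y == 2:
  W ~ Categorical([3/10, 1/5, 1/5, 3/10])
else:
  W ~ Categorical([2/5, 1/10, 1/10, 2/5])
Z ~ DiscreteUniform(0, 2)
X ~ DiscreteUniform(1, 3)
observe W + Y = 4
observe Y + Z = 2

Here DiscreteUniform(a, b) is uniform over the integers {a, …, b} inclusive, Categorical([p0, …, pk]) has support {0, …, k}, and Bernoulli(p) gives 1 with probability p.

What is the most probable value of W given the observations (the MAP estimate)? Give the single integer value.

Enumerate traces; 6 have nonzero weight after conditioning:
  (Y=1, W=3, Z=1, X=1) weight 2/405
  (Y=1, W=3, Z=1, X=2) weight 2/405
  (Y=1, W=3, Z=1, X=3) weight 2/405
  (Y=2, W=2, Z=0, X=1) weight 4/405
  (Y=2, W=2, Z=0, X=2) weight 4/405
  (Y=2, W=2, Z=0, X=3) weight 4/405
Group by W:
  weight(W=2) = 4/135
  weight(W=3) = 2/135
Total weight = 4/135 + 2/135 = 2/45
P(W=2 | obs) = 4/135 / 2/45 = 2/3
P(W=3 | obs) = 2/135 / 2/45 = 1/3
argmax = 2

argmax_v P(W = v | obs) = 2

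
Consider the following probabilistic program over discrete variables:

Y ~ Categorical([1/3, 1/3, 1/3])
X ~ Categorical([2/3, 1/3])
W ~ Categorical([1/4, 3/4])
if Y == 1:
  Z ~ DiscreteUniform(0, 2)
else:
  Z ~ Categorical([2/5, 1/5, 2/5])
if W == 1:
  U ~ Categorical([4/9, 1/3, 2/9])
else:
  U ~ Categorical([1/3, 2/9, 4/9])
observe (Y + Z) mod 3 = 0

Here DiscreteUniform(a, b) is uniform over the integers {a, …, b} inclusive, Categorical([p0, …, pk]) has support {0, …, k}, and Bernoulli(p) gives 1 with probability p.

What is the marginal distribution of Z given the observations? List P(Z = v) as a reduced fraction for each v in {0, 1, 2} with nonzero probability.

Enumerate traces; 36 have nonzero weight after conditioning:
  (Y=0, X=0, W=0, Z=0, U=0) weight 1/135
  (Y=0, X=0, W=0, Z=0, U=1) weight 2/405
  (Y=0, X=0, W=0, Z=0, U=2) weight 4/405
  (Y=0, X=0, W=1, Z=0, U=0) weight 4/135
  (Y=0, X=0, W=1, Z=0, U=1) weight 1/45
  (Y=0, X=0, W=1, Z=0, U=2) weight 2/135
  (Y=0, X=1, W=0, Z=0, U=0) weight 1/270
  (Y=0, X=1, W=0, Z=0, U=1) weight 1/405
  (Y=1, X=0, W=0, Z=2, U=0) weight 1/162
  (Y=2, X=0, W=0, Z=1, U=0) weight 1/270
  … 26 more
Group by Z:
  weight(Z=0) = 2/15
  weight(Z=1) = 1/15
  weight(Z=2) = 1/9
Total weight = 2/15 + 1/15 + 1/9 = 14/45
P(Z=0 | obs) = 2/15 / 14/45 = 3/7
P(Z=1 | obs) = 1/15 / 14/45 = 3/14
P(Z=2 | obs) = 1/9 / 14/45 = 5/14

P(Z=0) = 3/7, P(Z=1) = 3/14, P(Z=2) = 5/14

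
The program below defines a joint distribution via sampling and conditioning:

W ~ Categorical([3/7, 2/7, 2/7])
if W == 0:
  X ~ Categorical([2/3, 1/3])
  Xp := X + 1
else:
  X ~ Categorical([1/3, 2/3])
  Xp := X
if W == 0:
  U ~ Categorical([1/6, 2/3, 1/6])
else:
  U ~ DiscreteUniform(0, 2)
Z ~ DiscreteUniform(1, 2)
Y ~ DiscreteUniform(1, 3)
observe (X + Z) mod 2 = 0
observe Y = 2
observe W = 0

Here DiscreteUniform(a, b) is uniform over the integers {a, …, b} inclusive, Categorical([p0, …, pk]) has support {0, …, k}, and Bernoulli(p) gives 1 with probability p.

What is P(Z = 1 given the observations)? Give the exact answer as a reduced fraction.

P(Z = 1 | obs) = 1/3

Enumerate traces; 6 have nonzero weight after conditioning:
  (W=0, X=0, U=0, Z=2, Y=2) weight 1/126
  (W=0, X=0, U=1, Z=2, Y=2) weight 2/63
  (W=0, X=0, U=2, Z=2, Y=2) weight 1/126
  (W=0, X=1, U=0, Z=1, Y=2) weight 1/252
  (W=0, X=1, U=1, Z=1, Y=2) weight 1/63
  (W=0, X=1, U=2, Z=1, Y=2) weight 1/252
Group by Z:
  weight(Z=1) = 1/42
  weight(Z=2) = 1/21
Total weight = 1/42 + 1/21 = 1/14
P(Z=1 | obs) = 1/42 / 1/14 = 1/3
P(Z=2 | obs) = 1/21 / 1/14 = 2/3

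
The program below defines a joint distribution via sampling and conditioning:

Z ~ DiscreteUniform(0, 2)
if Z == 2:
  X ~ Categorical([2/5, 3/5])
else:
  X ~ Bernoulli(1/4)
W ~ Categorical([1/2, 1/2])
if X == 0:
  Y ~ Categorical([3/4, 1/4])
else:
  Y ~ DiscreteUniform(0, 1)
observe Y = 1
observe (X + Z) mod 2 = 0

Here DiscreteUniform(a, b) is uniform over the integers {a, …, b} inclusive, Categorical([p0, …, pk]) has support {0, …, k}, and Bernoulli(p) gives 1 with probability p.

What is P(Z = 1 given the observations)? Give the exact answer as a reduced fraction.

Enumerate traces; 6 have nonzero weight after conditioning:
  (Z=0, X=0, W=0, Y=1) weight 1/32
  (Z=0, X=0, W=1, Y=1) weight 1/32
  (Z=1, X=1, W=0, Y=1) weight 1/48
  (Z=1, X=1, W=1, Y=1) weight 1/48
  (Z=2, X=0, W=0, Y=1) weight 1/60
  (Z=2, X=0, W=1, Y=1) weight 1/60
Group by Z:
  weight(Z=0) = 1/16
  weight(Z=1) = 1/24
  weight(Z=2) = 1/30
Total weight = 1/16 + 1/24 + 1/30 = 11/80
P(Z=0 | obs) = 1/16 / 11/80 = 5/11
P(Z=1 | obs) = 1/24 / 11/80 = 10/33
P(Z=2 | obs) = 1/30 / 11/80 = 8/33

P(Z = 1 | obs) = 10/33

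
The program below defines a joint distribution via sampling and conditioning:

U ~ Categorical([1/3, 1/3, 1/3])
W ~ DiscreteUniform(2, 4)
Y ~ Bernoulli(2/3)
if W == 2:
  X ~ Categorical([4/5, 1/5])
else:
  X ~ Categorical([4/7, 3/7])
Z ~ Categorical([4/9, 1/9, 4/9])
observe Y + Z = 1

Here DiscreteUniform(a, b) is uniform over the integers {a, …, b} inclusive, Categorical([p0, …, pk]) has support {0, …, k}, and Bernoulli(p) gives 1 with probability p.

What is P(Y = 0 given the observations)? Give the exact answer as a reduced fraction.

Enumerate traces; 36 have nonzero weight after conditioning:
  (U=0, W=2, Y=0, X=0, Z=1) weight 4/1215
  (U=0, W=2, Y=0, X=1, Z=1) weight 1/1215
  (U=0, W=2, Y=1, X=0, Z=0) weight 32/1215
  (U=0, W=2, Y=1, X=1, Z=0) weight 8/1215
  (U=0, W=3, Y=0, X=0, Z=1) weight 4/1701
  (U=0, W=3, Y=0, X=1, Z=1) weight 1/567
  (U=0, W=3, Y=1, X=0, Z=0) weight 32/1701
  (U=0, W=3, Y=1, X=1, Z=0) weight 8/567
  … 28 more
Group by Y:
  weight(Y=0) = 1/27
  weight(Y=1) = 8/27
Total weight = 1/27 + 8/27 = 1/3
P(Y=0 | obs) = 1/27 / 1/3 = 1/9
P(Y=1 | obs) = 8/27 / 1/3 = 8/9

P(Y = 0 | obs) = 1/9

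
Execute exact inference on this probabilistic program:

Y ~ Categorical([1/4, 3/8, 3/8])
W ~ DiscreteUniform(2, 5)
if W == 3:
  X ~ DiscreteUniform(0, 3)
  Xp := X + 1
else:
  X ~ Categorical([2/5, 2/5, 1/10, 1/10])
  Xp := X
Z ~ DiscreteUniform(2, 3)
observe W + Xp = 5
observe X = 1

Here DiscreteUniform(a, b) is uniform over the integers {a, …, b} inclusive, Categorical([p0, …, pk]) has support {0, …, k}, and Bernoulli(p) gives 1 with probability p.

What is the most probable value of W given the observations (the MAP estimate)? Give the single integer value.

Enumerate traces; 12 have nonzero weight after conditioning:
  (Y=0, W=3, X=1, Z=2) weight 1/128
  (Y=0, W=3, X=1, Z=3) weight 1/128
  (Y=0, W=4, X=1, Z=2) weight 1/80
  (Y=0, W=4, X=1, Z=3) weight 1/80
  (Y=1, W=3, X=1, Z=2) weight 3/256
  (Y=1, W=3, X=1, Z=3) weight 3/256
  (Y=1, W=4, X=1, Z=2) weight 3/160
  (Y=1, W=4, X=1, Z=3) weight 3/160
  … 4 more
Group by W:
  weight(W=3) = 1/16
  weight(W=4) = 1/10
Total weight = 1/16 + 1/10 = 13/80
P(W=3 | obs) = 1/16 / 13/80 = 5/13
P(W=4 | obs) = 1/10 / 13/80 = 8/13
argmax = 4

argmax_v P(W = v | obs) = 4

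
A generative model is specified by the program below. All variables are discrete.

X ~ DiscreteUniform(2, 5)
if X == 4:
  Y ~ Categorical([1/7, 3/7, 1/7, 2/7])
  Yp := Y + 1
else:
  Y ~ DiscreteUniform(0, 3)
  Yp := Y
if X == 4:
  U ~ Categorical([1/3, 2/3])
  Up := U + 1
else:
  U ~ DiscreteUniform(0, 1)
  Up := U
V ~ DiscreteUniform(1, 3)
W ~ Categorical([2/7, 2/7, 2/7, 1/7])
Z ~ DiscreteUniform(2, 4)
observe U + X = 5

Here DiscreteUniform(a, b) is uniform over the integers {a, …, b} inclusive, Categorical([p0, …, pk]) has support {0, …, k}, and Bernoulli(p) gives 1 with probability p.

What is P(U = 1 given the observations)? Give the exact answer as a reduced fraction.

Enumerate traces; 288 have nonzero weight after conditioning:
  (X=4, Y=0, U=1, V=1, W=0, Z=2) weight 1/1323
  (X=4, Y=0, U=1, V=1, W=0, Z=3) weight 1/1323
  (X=4, Y=0, U=1, V=1, W=0, Z=4) weight 1/1323
  (X=4, Y=0, U=1, V=1, W=1, Z=2) weight 1/1323
  (X=4, Y=0, U=1, V=1, W=1, Z=3) weight 1/1323
  (X=4, Y=0, U=1, V=1, W=1, Z=4) weight 1/1323
  (X=4, Y=0, U=1, V=1, W=2, Z=2) weight 1/1323
  (X=4, Y=0, U=1, V=1, W=2, Z=3) weight 1/1323
  (X=5, Y=0, U=0, V=1, W=0, Z=2) weight 1/1008
  … 279 more
Group by U:
  weight(U=0) = 1/8
  weight(U=1) = 1/6
Total weight = 1/8 + 1/6 = 7/24
P(U=0 | obs) = 1/8 / 7/24 = 3/7
P(U=1 | obs) = 1/6 / 7/24 = 4/7

P(U = 1 | obs) = 4/7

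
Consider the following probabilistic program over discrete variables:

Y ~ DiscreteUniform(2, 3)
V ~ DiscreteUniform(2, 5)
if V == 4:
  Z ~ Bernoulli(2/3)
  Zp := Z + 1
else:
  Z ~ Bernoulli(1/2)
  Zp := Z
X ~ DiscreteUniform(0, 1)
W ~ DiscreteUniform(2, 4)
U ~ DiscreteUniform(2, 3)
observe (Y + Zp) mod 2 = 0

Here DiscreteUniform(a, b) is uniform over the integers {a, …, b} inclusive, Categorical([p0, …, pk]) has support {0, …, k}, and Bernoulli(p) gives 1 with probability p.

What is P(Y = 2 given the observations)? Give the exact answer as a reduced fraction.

Enumerate traces; 96 have nonzero weight after conditioning:
  (Y=2, V=2, Z=0, X=0, W=2, U=2) weight 1/192
  (Y=2, V=2, Z=0, X=0, W=2, U=3) weight 1/192
  (Y=2, V=2, Z=0, X=0, W=3, U=2) weight 1/192
  (Y=2, V=2, Z=0, X=0, W=3, U=3) weight 1/192
  (Y=2, V=2, Z=0, X=0, W=4, U=2) weight 1/192
  (Y=2, V=2, Z=0, X=0, W=4, U=3) weight 1/192
  (Y=2, V=2, Z=0, X=1, W=2, U=2) weight 1/192
  (Y=2, V=2, Z=0, X=1, W=2, U=3) weight 1/192
  (Y=3, V=2, Z=1, X=0, W=2, U=2) weight 1/192
  … 87 more
Group by Y:
  weight(Y=2) = 13/48
  weight(Y=3) = 11/48
Total weight = 13/48 + 11/48 = 1/2
P(Y=2 | obs) = 13/48 / 1/2 = 13/24
P(Y=3 | obs) = 11/48 / 1/2 = 11/24

P(Y = 2 | obs) = 13/24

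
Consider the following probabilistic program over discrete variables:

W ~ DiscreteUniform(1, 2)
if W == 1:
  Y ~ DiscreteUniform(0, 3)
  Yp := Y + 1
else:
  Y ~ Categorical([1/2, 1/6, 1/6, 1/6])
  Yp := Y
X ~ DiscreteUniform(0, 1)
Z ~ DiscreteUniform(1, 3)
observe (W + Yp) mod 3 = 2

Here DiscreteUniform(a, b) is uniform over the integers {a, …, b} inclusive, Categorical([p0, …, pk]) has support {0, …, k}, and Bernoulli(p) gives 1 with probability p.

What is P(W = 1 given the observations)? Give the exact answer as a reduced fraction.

Enumerate traces; 24 have nonzero weight after conditioning:
  (W=1, Y=0, X=0, Z=1) weight 1/48
  (W=1, Y=0, X=0, Z=2) weight 1/48
  (W=1, Y=0, X=0, Z=3) weight 1/48
  (W=1, Y=0, X=1, Z=1) weight 1/48
  (W=1, Y=0, X=1, Z=2) weight 1/48
  (W=1, Y=0, X=1, Z=3) weight 1/48
  (W=1, Y=3, X=0, Z=1) weight 1/48
  (W=1, Y=3, X=0, Z=2) weight 1/48
  (W=2, Y=0, X=0, Z=1) weight 1/24
  … 15 more
Group by W:
  weight(W=1) = 1/4
  weight(W=2) = 1/3
Total weight = 1/4 + 1/3 = 7/12
P(W=1 | obs) = 1/4 / 7/12 = 3/7
P(W=2 | obs) = 1/3 / 7/12 = 4/7

P(W = 1 | obs) = 3/7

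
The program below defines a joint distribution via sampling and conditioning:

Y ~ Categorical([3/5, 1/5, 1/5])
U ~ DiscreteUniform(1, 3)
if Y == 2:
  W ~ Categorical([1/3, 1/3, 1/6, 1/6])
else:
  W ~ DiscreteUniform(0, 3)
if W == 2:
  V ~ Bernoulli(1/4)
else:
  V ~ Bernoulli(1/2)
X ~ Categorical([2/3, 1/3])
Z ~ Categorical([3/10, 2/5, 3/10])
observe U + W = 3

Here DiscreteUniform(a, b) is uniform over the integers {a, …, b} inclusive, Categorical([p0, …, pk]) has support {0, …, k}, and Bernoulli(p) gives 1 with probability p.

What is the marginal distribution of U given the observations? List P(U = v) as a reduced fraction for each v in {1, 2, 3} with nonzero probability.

Enumerate traces; 108 have nonzero weight after conditioning:
  (Y=0, U=1, W=2, V=0, X=0, Z=0) weight 3/400
  (Y=0, U=1, W=2, V=0, X=0, Z=1) weight 1/100
  (Y=0, U=1, W=2, V=0, X=0, Z=2) weight 3/400
  (Y=0, U=1, W=2, V=0, X=1, Z=0) weight 3/800
  (Y=0, U=1, W=2, V=0, X=1, Z=1) weight 1/200
  (Y=0, U=1, W=2, V=0, X=1, Z=2) weight 3/800
  (Y=0, U=1, W=2, V=1, X=0, Z=0) weight 1/400
  (Y=0, U=1, W=2, V=1, X=0, Z=1) weight 1/300
  (Y=0, U=2, W=1, V=0, X=0, Z=0) weight 1/200
  (Y=0, U=3, W=0, V=0, X=0, Z=0) weight 1/200
  … 98 more
Group by U:
  weight(U=1) = 7/90
  weight(U=2) = 4/45
  weight(U=3) = 4/45
Total weight = 7/90 + 4/45 + 4/45 = 23/90
P(U=1 | obs) = 7/90 / 23/90 = 7/23
P(U=2 | obs) = 4/45 / 23/90 = 8/23
P(U=3 | obs) = 4/45 / 23/90 = 8/23

P(U=1) = 7/23, P(U=2) = 8/23, P(U=3) = 8/23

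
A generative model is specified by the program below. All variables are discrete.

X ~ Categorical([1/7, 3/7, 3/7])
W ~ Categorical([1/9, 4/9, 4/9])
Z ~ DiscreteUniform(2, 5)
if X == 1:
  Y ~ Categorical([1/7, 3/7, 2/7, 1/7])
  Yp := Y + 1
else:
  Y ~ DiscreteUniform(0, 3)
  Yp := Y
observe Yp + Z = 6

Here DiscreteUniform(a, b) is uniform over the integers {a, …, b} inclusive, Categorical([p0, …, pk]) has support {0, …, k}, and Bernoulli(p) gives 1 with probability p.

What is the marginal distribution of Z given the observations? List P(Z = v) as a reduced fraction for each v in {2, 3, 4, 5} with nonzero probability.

Enumerate traces; 30 have nonzero weight after conditioning:
  (X=0, W=0, Z=3, Y=3) weight 1/1008
  (X=0, W=0, Z=4, Y=2) weight 1/1008
  (X=0, W=0, Z=5, Y=1) weight 1/1008
  (X=0, W=1, Z=3, Y=3) weight 1/252
  (X=0, W=1, Z=4, Y=2) weight 1/252
  (X=0, W=1, Z=5, Y=1) weight 1/252
  (X=0, W=2, Z=3, Y=3) weight 1/252
  (X=0, W=2, Z=4, Y=2) weight 1/252
  (X=1, W=0, Z=2, Y=3) weight 1/588
  … 21 more
Group by Z:
  weight(Z=2) = 3/196
  weight(Z=3) = 13/196
  weight(Z=4) = 4/49
  weight(Z=5) = 5/98
Total weight = 3/196 + 13/196 + 4/49 + 5/98 = 3/14
P(Z=2 | obs) = 3/196 / 3/14 = 1/14
P(Z=3 | obs) = 13/196 / 3/14 = 13/42
P(Z=4 | obs) = 4/49 / 3/14 = 8/21
P(Z=5 | obs) = 5/98 / 3/14 = 5/21

P(Z=2) = 1/14, P(Z=3) = 13/42, P(Z=4) = 8/21, P(Z=5) = 5/21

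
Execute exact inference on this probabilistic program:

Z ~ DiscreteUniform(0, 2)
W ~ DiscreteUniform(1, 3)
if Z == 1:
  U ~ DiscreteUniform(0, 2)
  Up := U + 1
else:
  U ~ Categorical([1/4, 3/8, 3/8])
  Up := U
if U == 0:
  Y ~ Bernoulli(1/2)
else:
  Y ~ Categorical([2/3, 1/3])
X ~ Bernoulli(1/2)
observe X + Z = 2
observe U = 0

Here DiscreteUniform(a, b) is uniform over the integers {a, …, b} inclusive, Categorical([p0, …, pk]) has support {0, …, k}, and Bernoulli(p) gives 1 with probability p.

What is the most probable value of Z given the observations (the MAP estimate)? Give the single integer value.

Enumerate traces; 12 have nonzero weight after conditioning:
  (Z=1, W=1, U=0, Y=0, X=1) weight 1/108
  (Z=1, W=1, U=0, Y=1, X=1) weight 1/108
  (Z=1, W=2, U=0, Y=0, X=1) weight 1/108
  (Z=1, W=2, U=0, Y=1, X=1) weight 1/108
  (Z=1, W=3, U=0, Y=0, X=1) weight 1/108
  (Z=1, W=3, U=0, Y=1, X=1) weight 1/108
  (Z=2, W=1, U=0, Y=0, X=0) weight 1/144
  (Z=2, W=1, U=0, Y=1, X=0) weight 1/144
  … 4 more
Group by Z:
  weight(Z=1) = 1/18
  weight(Z=2) = 1/24
Total weight = 1/18 + 1/24 = 7/72
P(Z=1 | obs) = 1/18 / 7/72 = 4/7
P(Z=2 | obs) = 1/24 / 7/72 = 3/7
argmax = 1

argmax_v P(Z = v | obs) = 1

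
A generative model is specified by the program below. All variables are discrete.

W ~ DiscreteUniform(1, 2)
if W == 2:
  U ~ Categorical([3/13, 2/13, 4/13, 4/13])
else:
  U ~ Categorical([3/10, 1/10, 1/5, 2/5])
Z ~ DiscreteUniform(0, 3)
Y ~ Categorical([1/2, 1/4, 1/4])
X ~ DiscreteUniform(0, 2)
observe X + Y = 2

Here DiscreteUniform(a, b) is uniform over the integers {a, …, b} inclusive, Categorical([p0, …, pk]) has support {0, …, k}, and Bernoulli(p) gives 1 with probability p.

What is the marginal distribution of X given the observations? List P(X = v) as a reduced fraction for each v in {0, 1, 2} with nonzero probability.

Enumerate traces; 96 have nonzero weight after conditioning:
  (W=1, U=0, Z=0, Y=0, X=2) weight 1/160
  (W=1, U=0, Z=0, Y=1, X=1) weight 1/320
  (W=1, U=0, Z=0, Y=2, X=0) weight 1/320
  (W=1, U=0, Z=1, Y=0, X=2) weight 1/160
  (W=1, U=0, Z=1, Y=1, X=1) weight 1/320
  (W=1, U=0, Z=1, Y=2, X=0) weight 1/320
  (W=1, U=0, Z=2, Y=0, X=2) weight 1/160
  (W=1, U=0, Z=2, Y=1, X=1) weight 1/320
  … 88 more
Group by X:
  weight(X=0) = 1/12
  weight(X=1) = 1/12
  weight(X=2) = 1/6
Total weight = 1/12 + 1/12 + 1/6 = 1/3
P(X=0 | obs) = 1/12 / 1/3 = 1/4
P(X=1 | obs) = 1/12 / 1/3 = 1/4
P(X=2 | obs) = 1/6 / 1/3 = 1/2

P(X=0) = 1/4, P(X=1) = 1/4, P(X=2) = 1/2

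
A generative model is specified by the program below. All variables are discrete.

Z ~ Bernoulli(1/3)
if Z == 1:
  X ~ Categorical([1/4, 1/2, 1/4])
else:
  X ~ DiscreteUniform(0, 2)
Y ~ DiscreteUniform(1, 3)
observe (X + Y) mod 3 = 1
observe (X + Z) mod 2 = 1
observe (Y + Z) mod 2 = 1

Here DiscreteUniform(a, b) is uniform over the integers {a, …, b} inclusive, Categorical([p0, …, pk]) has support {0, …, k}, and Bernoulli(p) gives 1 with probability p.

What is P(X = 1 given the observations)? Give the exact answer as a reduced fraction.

Enumerate traces; 2 have nonzero weight after conditioning:
  (Z=0, X=1, Y=3) weight 2/27
  (Z=1, X=2, Y=2) weight 1/36
Group by X:
  weight(X=1) = 2/27
  weight(X=2) = 1/36
Total weight = 2/27 + 1/36 = 11/108
P(X=1 | obs) = 2/27 / 11/108 = 8/11
P(X=2 | obs) = 1/36 / 11/108 = 3/11

P(X = 1 | obs) = 8/11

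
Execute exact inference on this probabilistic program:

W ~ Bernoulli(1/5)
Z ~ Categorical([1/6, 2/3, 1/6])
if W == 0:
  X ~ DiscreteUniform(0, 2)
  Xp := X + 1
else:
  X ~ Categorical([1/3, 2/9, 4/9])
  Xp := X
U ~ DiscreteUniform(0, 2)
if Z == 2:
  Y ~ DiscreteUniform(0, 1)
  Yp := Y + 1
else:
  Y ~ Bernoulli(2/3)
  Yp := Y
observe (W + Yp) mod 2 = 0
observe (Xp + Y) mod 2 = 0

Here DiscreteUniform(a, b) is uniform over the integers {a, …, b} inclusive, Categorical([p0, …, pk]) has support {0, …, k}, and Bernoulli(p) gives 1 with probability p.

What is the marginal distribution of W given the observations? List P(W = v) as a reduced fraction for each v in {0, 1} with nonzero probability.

P(W=0) = 192/253, P(W=1) = 61/253

Enumerate traces; 24 have nonzero weight after conditioning:
  (W=0, Z=0, X=1, U=0, Y=0) weight 2/405
  (W=0, Z=0, X=1, U=1, Y=0) weight 2/405
  (W=0, Z=0, X=1, U=2, Y=0) weight 2/405
  (W=0, Z=1, X=1, U=0, Y=0) weight 8/405
  (W=0, Z=1, X=1, U=1, Y=0) weight 8/405
  (W=0, Z=1, X=1, U=2, Y=0) weight 8/405
  (W=0, Z=2, X=0, U=0, Y=1) weight 1/135
  (W=0, Z=2, X=0, U=1, Y=1) weight 1/135
  (W=1, Z=0, X=1, U=0, Y=1) weight 2/1215
  … 15 more
Group by W:
  weight(W=0) = 16/135
  weight(W=1) = 61/1620
Total weight = 16/135 + 61/1620 = 253/1620
P(W=0 | obs) = 16/135 / 253/1620 = 192/253
P(W=1 | obs) = 61/1620 / 253/1620 = 61/253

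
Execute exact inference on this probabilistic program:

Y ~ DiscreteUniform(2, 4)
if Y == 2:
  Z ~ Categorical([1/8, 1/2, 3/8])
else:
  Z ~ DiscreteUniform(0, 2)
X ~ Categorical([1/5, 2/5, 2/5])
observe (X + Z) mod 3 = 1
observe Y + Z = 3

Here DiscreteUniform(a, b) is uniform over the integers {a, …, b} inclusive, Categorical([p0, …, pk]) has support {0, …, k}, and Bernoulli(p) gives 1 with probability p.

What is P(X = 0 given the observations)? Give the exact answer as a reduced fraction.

P(X = 0 | obs) = 3/7

Enumerate traces; 2 have nonzero weight after conditioning:
  (Y=2, Z=1, X=0) weight 1/30
  (Y=3, Z=0, X=1) weight 2/45
Group by X:
  weight(X=0) = 1/30
  weight(X=1) = 2/45
Total weight = 1/30 + 2/45 = 7/90
P(X=0 | obs) = 1/30 / 7/90 = 3/7
P(X=1 | obs) = 2/45 / 7/90 = 4/7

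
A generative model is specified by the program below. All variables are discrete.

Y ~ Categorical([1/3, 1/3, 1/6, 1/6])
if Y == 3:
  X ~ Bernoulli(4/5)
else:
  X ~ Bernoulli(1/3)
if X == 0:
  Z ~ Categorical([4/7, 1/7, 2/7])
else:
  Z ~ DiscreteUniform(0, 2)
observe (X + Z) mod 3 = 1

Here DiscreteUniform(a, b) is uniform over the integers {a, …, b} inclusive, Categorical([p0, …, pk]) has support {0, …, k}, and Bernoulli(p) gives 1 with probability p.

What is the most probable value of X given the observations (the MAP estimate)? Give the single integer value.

argmax_v P(X = v | obs) = 1

Enumerate traces; 8 have nonzero weight after conditioning:
  (Y=0, X=0, Z=1) weight 2/63
  (Y=0, X=1, Z=0) weight 1/27
  (Y=1, X=0, Z=1) weight 2/63
  (Y=1, X=1, Z=0) weight 1/27
  (Y=2, X=0, Z=1) weight 1/63
  (Y=2, X=1, Z=0) weight 1/54
  (Y=3, X=0, Z=1) weight 1/210
  (Y=3, X=1, Z=0) weight 2/45
Group by X:
  weight(X=0) = 53/630
  weight(X=1) = 37/270
Total weight = 53/630 + 37/270 = 209/945
P(X=0 | obs) = 53/630 / 209/945 = 159/418
P(X=1 | obs) = 37/270 / 209/945 = 259/418
argmax = 1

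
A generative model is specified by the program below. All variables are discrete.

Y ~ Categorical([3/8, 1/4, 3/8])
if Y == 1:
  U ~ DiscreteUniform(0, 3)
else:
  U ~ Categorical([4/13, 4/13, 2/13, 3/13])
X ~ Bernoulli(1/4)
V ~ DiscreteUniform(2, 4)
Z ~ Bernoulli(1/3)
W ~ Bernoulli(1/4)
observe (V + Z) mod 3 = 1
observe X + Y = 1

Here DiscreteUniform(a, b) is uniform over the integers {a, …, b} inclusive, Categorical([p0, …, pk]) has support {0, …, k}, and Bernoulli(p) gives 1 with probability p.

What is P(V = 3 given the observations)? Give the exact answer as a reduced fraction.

P(V = 3 | obs) = 1/3

Enumerate traces; 32 have nonzero weight after conditioning:
  (Y=0, U=0, X=1, V=3, Z=1, W=0) weight 1/416
  (Y=0, U=0, X=1, V=3, Z=1, W=1) weight 1/1248
  (Y=0, U=0, X=1, V=4, Z=0, W=0) weight 1/208
  (Y=0, U=0, X=1, V=4, Z=0, W=1) weight 1/624
  (Y=0, U=1, X=1, V=3, Z=1, W=0) weight 1/416
  (Y=0, U=1, X=1, V=3, Z=1, W=1) weight 1/1248
  (Y=0, U=1, X=1, V=4, Z=0, W=0) weight 1/208
  (Y=0, U=1, X=1, V=4, Z=0, W=1) weight 1/624
  … 24 more
Group by V:
  weight(V=3) = 1/32
  weight(V=4) = 1/16
Total weight = 1/32 + 1/16 = 3/32
P(V=3 | obs) = 1/32 / 3/32 = 1/3
P(V=4 | obs) = 1/16 / 3/32 = 2/3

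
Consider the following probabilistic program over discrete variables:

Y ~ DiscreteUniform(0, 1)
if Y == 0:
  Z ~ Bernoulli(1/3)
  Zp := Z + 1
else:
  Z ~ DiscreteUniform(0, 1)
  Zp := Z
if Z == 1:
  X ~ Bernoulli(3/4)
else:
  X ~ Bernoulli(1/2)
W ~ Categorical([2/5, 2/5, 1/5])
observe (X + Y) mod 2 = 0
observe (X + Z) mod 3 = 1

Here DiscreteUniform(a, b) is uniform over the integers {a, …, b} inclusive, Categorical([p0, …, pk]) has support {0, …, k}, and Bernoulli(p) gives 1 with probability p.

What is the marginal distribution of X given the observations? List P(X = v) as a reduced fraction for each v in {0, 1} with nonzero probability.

P(X=0) = 1/4, P(X=1) = 3/4

Enumerate traces; 6 have nonzero weight after conditioning:
  (Y=0, Z=1, X=0, W=0) weight 1/60
  (Y=0, Z=1, X=0, W=1) weight 1/60
  (Y=0, Z=1, X=0, W=2) weight 1/120
  (Y=1, Z=0, X=1, W=0) weight 1/20
  (Y=1, Z=0, X=1, W=1) weight 1/20
  (Y=1, Z=0, X=1, W=2) weight 1/40
Group by X:
  weight(X=0) = 1/24
  weight(X=1) = 1/8
Total weight = 1/24 + 1/8 = 1/6
P(X=0 | obs) = 1/24 / 1/6 = 1/4
P(X=1 | obs) = 1/8 / 1/6 = 3/4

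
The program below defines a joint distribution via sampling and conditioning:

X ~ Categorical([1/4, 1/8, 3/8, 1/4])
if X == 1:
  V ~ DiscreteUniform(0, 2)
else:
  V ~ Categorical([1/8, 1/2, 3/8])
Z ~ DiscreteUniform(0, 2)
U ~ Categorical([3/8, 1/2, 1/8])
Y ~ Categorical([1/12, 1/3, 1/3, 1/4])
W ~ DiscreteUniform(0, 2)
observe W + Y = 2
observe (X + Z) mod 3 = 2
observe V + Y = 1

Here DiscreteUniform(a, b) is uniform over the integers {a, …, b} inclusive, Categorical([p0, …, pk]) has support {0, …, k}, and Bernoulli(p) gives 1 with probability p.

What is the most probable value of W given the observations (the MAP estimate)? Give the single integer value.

argmax_v P(W = v | obs) = 1

Enumerate traces; 24 have nonzero weight after conditioning:
  (X=0, V=0, Z=2, U=0, Y=1, W=1) weight 1/2304
  (X=0, V=0, Z=2, U=1, Y=1, W=1) weight 1/1728
  (X=0, V=0, Z=2, U=2, Y=1, W=1) weight 1/6912
  (X=0, V=1, Z=2, U=0, Y=0, W=2) weight 1/2304
  (X=0, V=1, Z=2, U=1, Y=0, W=2) weight 1/1728
  (X=0, V=1, Z=2, U=2, Y=0, W=2) weight 1/6912
  (X=1, V=0, Z=1, U=0, Y=1, W=1) weight 1/1728
  (X=1, V=0, Z=1, U=1, Y=1, W=1) weight 1/1296
  … 16 more
Group by W:
  weight(W=1) = 29/5184
  weight(W=2) = 23/5184
Total weight = 29/5184 + 23/5184 = 13/1296
P(W=1 | obs) = 29/5184 / 13/1296 = 29/52
P(W=2 | obs) = 23/5184 / 13/1296 = 23/52
argmax = 1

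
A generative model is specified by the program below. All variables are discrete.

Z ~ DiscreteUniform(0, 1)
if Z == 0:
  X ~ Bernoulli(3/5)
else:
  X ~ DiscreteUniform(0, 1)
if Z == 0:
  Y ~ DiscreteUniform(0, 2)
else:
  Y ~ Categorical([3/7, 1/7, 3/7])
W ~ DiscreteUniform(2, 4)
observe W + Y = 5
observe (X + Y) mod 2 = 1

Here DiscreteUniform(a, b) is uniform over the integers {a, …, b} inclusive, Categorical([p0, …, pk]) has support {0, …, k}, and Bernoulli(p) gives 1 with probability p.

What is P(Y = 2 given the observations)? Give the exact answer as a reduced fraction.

P(Y = 2 | obs) = 87/130

Enumerate traces; 4 have nonzero weight after conditioning:
  (Z=0, X=0, Y=1, W=4) weight 1/45
  (Z=0, X=1, Y=2, W=3) weight 1/30
  (Z=1, X=0, Y=1, W=4) weight 1/84
  (Z=1, X=1, Y=2, W=3) weight 1/28
Group by Y:
  weight(Y=1) = 43/1260
  weight(Y=2) = 29/420
Total weight = 43/1260 + 29/420 = 13/126
P(Y=1 | obs) = 43/1260 / 13/126 = 43/130
P(Y=2 | obs) = 29/420 / 13/126 = 87/130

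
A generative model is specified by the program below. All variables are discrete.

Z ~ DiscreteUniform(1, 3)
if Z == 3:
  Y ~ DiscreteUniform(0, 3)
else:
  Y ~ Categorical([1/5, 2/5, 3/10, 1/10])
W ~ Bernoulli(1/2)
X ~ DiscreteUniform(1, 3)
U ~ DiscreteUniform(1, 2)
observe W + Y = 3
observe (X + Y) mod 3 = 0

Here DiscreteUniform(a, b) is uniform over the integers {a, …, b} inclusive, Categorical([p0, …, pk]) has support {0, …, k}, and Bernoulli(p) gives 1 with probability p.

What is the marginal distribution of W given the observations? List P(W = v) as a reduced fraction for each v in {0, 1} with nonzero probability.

Enumerate traces; 12 have nonzero weight after conditioning:
  (Z=1, Y=2, W=1, X=1, U=1) weight 1/120
  (Z=1, Y=2, W=1, X=1, U=2) weight 1/120
  (Z=1, Y=3, W=0, X=3, U=1) weight 1/360
  (Z=1, Y=3, W=0, X=3, U=2) weight 1/360
  (Z=2, Y=2, W=1, X=1, U=1) weight 1/120
  (Z=2, Y=2, W=1, X=1, U=2) weight 1/120
  (Z=2, Y=3, W=0, X=3, U=1) weight 1/360
  (Z=2, Y=3, W=0, X=3, U=2) weight 1/360
  … 4 more
Group by W:
  weight(W=0) = 1/40
  weight(W=1) = 17/360
Total weight = 1/40 + 17/360 = 13/180
P(W=0 | obs) = 1/40 / 13/180 = 9/26
P(W=1 | obs) = 17/360 / 13/180 = 17/26

P(W=0) = 9/26, P(W=1) = 17/26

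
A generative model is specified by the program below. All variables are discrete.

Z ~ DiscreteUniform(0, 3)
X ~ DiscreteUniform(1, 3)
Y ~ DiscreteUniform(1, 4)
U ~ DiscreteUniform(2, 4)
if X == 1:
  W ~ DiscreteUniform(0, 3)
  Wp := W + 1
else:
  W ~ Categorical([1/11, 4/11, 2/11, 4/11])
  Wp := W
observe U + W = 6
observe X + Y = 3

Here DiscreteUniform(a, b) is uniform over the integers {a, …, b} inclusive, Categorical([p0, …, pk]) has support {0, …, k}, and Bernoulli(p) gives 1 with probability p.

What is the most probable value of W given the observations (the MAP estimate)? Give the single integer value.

argmax_v P(W = v | obs) = 3

Enumerate traces; 16 have nonzero weight after conditioning:
  (Z=0, X=1, Y=2, U=3, W=3) weight 1/576
  (Z=0, X=1, Y=2, U=4, W=2) weight 1/576
  (Z=0, X=2, Y=1, U=3, W=3) weight 1/396
  (Z=0, X=2, Y=1, U=4, W=2) weight 1/792
  (Z=1, X=1, Y=2, U=3, W=3) weight 1/576
  (Z=1, X=1, Y=2, U=4, W=2) weight 1/576
  (Z=1, X=2, Y=1, U=3, W=3) weight 1/396
  (Z=1, X=2, Y=1, U=4, W=2) weight 1/792
  … 8 more
Group by W:
  weight(W=2) = 19/1584
  weight(W=3) = 3/176
Total weight = 19/1584 + 3/176 = 23/792
P(W=2 | obs) = 19/1584 / 23/792 = 19/46
P(W=3 | obs) = 3/176 / 23/792 = 27/46
argmax = 3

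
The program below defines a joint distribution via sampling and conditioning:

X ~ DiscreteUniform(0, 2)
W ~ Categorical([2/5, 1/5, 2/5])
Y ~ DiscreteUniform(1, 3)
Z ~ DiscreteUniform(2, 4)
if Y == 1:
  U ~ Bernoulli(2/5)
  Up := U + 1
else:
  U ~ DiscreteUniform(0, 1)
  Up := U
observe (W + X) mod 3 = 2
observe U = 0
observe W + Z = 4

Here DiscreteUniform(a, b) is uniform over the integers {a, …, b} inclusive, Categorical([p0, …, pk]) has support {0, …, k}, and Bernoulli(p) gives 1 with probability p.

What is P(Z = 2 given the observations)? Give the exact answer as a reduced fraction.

P(Z = 2 | obs) = 2/5

Enumerate traces; 9 have nonzero weight after conditioning:
  (X=0, W=2, Y=1, Z=2, U=0) weight 2/225
  (X=0, W=2, Y=2, Z=2, U=0) weight 1/135
  (X=0, W=2, Y=3, Z=2, U=0) weight 1/135
  (X=1, W=1, Y=1, Z=3, U=0) weight 1/225
  (X=1, W=1, Y=2, Z=3, U=0) weight 1/270
  (X=1, W=1, Y=3, Z=3, U=0) weight 1/270
  (X=2, W=0, Y=1, Z=4, U=0) weight 2/225
  (X=2, W=0, Y=2, Z=4, U=0) weight 1/135
  … 1 more
Group by Z:
  weight(Z=2) = 16/675
  weight(Z=3) = 8/675
  weight(Z=4) = 16/675
Total weight = 16/675 + 8/675 + 16/675 = 8/135
P(Z=2 | obs) = 16/675 / 8/135 = 2/5
P(Z=3 | obs) = 8/675 / 8/135 = 1/5
P(Z=4 | obs) = 16/675 / 8/135 = 2/5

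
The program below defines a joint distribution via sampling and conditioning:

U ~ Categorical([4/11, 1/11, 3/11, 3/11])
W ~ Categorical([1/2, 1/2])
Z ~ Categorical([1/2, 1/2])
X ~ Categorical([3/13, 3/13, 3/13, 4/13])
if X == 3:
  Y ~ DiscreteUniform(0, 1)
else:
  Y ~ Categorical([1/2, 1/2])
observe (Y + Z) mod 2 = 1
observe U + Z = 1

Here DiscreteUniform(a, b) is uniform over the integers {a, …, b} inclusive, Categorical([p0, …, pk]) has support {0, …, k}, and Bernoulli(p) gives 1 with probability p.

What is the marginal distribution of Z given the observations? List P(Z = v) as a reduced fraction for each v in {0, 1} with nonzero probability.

P(Z=0) = 1/5, P(Z=1) = 4/5

Enumerate traces; 16 have nonzero weight after conditioning:
  (U=0, W=0, Z=1, X=0, Y=0) weight 3/286
  (U=0, W=0, Z=1, X=1, Y=0) weight 3/286
  (U=0, W=0, Z=1, X=2, Y=0) weight 3/286
  (U=0, W=0, Z=1, X=3, Y=0) weight 2/143
  (U=0, W=1, Z=1, X=0, Y=0) weight 3/286
  (U=0, W=1, Z=1, X=1, Y=0) weight 3/286
  (U=0, W=1, Z=1, X=2, Y=0) weight 3/286
  (U=0, W=1, Z=1, X=3, Y=0) weight 2/143
  (U=1, W=0, Z=0, X=0, Y=1) weight 3/1144
  … 7 more
Group by Z:
  weight(Z=0) = 1/44
  weight(Z=1) = 1/11
Total weight = 1/44 + 1/11 = 5/44
P(Z=0 | obs) = 1/44 / 5/44 = 1/5
P(Z=1 | obs) = 1/11 / 5/44 = 4/5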